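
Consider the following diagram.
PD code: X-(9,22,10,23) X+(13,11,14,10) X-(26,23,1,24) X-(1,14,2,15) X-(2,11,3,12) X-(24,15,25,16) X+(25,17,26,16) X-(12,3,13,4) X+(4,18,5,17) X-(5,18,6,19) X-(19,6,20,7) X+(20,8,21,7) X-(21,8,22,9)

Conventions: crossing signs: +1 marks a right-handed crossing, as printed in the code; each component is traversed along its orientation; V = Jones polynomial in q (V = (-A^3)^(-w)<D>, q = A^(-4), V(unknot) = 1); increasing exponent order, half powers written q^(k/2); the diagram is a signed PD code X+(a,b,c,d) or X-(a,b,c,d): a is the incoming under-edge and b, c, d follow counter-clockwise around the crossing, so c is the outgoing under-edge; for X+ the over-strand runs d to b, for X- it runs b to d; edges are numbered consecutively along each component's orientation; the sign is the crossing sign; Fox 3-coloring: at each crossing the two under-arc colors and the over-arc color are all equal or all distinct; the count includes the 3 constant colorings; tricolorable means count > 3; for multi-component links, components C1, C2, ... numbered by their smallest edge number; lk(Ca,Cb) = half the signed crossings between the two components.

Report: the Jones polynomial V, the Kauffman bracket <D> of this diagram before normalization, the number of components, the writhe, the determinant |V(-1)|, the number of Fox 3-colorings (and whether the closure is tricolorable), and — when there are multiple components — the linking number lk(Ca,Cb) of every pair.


V(q) = -q^-6 + q^-5 - q^-4 + 2q^-3 - q^-2 + q^-1
bracket: -A^-11 + A^-7 - 2A^-3 + A - A^5 + A^9, w = -5
1 component, writhe -5, over 13 crossings
det 7, colorings 3 of 3^13 — not tricolorable
observation: |V(-1)| = 7: so not tricolorable, since 3 does not divide 7


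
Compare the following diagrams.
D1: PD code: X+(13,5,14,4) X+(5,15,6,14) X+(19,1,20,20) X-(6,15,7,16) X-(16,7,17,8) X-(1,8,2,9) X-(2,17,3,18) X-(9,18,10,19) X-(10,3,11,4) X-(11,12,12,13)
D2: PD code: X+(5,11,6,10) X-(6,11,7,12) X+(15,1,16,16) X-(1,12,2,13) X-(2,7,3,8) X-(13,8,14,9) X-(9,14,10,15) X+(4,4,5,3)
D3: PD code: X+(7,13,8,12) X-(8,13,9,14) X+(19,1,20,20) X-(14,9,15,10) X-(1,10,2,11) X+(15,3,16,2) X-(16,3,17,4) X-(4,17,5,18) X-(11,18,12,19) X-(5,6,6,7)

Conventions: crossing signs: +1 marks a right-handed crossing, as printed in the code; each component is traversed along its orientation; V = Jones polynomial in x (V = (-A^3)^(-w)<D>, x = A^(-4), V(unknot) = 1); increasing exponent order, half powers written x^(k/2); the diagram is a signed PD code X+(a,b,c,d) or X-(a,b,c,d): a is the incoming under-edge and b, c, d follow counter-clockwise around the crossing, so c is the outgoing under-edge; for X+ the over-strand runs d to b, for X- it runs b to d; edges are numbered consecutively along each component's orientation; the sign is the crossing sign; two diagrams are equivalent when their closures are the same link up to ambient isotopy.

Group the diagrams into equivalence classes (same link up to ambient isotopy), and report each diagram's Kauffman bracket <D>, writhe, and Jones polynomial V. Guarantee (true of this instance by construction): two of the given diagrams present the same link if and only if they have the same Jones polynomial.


grouping into links: {D1, D2, D3}
V(D1) = -x^-4 + x^-3 + x^-1  (w -4, c 10, <D> = A^-8 + 1 - A^4)
V(D2) = -x^-4 + x^-3 + x^-1  [8 crossings, <D> = A^-2 + A^6 - A^10, w = -2]
V(D3) = -x^-4 + x^-3 + x^-1  [10 crossings, <D> = A^-8 + 1 - A^4, w = -4]
why: all 3 diagrams share one V(x), hence one class


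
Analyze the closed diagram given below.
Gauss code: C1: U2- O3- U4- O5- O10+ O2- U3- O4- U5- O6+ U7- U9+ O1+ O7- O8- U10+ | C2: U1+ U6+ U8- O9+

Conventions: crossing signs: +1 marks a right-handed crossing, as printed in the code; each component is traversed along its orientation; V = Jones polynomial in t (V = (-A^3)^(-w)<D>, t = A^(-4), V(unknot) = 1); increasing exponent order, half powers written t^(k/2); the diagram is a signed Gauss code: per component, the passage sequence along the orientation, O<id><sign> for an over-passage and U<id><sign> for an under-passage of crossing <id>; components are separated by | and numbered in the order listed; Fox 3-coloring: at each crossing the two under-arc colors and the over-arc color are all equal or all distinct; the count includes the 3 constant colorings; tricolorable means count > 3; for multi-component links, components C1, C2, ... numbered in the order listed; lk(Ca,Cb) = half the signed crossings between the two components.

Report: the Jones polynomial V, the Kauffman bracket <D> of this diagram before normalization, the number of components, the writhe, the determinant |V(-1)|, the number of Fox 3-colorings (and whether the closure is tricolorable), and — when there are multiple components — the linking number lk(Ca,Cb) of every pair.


V = t^(-7/2) - t^(-5/2) + t^(-3/2) - 2t^(-1/2) - t^(3/2)
<D> = -A^-12 - 2A^-4 + 1 - A^4 + A^8 (w = -2)
2 components over 10 crossings, w = -2
lk(C1,C2): +1
9 Fox colorings among 3^10, |V(-1)| = 6: tricolorable
why: w = -2 shifts under R1 moves; the (-A^3)^(2) factor cancels that in V


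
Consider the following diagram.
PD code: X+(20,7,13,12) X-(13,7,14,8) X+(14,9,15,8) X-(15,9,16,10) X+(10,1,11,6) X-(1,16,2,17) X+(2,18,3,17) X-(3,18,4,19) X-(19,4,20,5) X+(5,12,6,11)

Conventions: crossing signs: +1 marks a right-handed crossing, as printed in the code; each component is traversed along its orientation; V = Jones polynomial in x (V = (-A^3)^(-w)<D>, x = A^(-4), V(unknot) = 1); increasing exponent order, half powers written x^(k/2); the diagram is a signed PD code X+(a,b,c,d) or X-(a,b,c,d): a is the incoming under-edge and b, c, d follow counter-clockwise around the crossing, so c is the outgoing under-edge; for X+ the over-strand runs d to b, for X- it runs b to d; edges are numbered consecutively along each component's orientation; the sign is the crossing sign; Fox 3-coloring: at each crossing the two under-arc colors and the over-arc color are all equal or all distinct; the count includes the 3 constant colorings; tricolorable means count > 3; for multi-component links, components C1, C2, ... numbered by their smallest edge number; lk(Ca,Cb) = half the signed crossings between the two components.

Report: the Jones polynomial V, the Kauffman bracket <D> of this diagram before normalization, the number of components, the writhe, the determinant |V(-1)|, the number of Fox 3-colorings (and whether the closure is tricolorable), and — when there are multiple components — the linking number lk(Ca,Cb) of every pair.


V = x^-2 + 2 + x^2
<D> = A^-8 + 2 + A^8 (w = 0)
3 components over 10 crossings, w = 0
lk(C1,C2): +1
lk(C1,C3) = -1
linking number lk(C2,C3) = 0
3 Fox colorings among 3^10, |V(-1)| = 4: not tricolorable
why: w = 0 (over 10 crossings) is diagram-only; (-A^3)^(0) removes it from V


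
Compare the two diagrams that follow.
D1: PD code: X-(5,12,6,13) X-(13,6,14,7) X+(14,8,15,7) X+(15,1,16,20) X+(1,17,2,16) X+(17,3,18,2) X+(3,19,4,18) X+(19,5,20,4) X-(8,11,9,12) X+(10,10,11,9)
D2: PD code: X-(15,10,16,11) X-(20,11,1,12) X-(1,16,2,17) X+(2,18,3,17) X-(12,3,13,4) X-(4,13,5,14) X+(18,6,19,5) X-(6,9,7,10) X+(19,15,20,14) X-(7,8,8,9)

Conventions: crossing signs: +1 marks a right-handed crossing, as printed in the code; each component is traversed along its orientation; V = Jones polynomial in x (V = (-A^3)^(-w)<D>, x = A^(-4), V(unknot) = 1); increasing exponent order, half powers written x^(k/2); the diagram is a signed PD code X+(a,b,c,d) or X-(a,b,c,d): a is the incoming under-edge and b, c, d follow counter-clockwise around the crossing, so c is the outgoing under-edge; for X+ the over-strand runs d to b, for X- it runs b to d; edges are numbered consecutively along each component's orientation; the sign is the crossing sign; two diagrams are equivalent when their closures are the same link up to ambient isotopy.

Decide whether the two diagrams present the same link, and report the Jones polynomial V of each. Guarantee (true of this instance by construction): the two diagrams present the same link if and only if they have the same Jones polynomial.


equivalent: no
V(D1) = x^2 + x^4 - x^5 + x^6 - x^7  (w +4, c 10, <D> = -A^-16 + A^-12 - A^-8 + A^-4 + A^4)
V(D2) = -x^-4 + x^-3 + x^-1  [10 crossings, <D> = A^-8 + 1 - A^4, w = -4]
key observation: V(x) takes 2 values over 2 diagrams, fixing the grouping


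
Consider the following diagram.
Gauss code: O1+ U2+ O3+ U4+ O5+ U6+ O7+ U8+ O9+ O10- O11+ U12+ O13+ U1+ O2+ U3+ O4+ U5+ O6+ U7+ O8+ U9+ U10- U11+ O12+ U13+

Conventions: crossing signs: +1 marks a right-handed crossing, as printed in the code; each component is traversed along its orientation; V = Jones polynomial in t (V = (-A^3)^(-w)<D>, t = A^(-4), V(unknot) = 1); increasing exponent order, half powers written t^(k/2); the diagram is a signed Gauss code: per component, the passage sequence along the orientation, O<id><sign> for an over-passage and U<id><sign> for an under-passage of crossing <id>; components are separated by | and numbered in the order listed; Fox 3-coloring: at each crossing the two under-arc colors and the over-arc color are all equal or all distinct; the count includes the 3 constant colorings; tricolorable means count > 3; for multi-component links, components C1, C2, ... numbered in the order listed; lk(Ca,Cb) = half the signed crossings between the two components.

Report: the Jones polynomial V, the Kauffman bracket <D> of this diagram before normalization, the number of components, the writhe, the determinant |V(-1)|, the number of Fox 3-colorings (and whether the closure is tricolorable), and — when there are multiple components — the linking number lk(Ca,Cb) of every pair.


Jones polynomial: V(t) = t^5 + t^7 - t^8 + t^9 - t^10 + t^11 - t^12 + t^13 - t^14 + t^15 - t^16
<D> = A^-31 - A^-27 + A^-23 - A^-19 + A^-15 - A^-11 + A^-7 - A^-3 + A - A^5 - A^13; writhe +11
components 1, writhe +11 (13 crossings)
3-colorings: 3 of 3^13, det 11 — not tricolorable
note: the span of V is 11, forcing >= 11 crossings in any diagram


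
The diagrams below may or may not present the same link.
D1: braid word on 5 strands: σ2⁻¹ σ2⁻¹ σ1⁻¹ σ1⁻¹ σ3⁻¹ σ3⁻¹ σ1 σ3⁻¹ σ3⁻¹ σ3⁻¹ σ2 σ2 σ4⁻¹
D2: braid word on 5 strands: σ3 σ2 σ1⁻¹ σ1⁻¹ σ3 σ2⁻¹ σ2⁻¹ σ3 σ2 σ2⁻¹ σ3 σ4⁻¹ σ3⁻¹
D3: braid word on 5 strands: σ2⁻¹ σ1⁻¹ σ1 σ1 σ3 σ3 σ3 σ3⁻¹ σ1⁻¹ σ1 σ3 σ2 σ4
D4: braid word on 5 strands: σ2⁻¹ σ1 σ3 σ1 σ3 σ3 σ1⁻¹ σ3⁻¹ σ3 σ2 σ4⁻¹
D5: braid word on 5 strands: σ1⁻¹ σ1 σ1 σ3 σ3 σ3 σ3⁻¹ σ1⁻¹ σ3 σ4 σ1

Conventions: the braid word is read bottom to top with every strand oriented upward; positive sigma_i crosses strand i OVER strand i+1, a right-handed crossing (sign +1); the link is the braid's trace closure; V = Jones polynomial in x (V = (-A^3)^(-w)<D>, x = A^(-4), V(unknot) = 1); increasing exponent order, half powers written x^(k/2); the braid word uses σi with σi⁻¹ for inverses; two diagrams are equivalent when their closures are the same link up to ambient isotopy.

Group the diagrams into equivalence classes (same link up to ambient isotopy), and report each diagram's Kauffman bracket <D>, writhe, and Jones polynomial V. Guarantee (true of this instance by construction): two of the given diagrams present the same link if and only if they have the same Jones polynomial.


equivalence classes: {D1} | {D2} | {D3, D4, D5}
D1 (bracket A^-15 + A^-11 + A^-7 - A^9; 13 crossings at w = -7): V = x^(-15/2) - x^(-7/2) - x^(-5/2) - x^(-3/2)
V(D2) = -x^(-5/2) - x^(-1/2)  [13 crossings, <D> = A^-1 + A^7, w = -1]
D3 (bracket -A^-3 + A^5 + A^9 + A^13; 13 crossings at w = +5): V = -x^(1/2) - x^(3/2) - x^(5/2) + x^(9/2)
V(D4) = -x^(1/2) - x^(3/2) - x^(5/2) + x^(9/2)  (w +3, c 11, <D> = -A^-9 + A^-1 + A^3 + A^7)
V(D5) = -x^(1/2) - x^(3/2) - x^(5/2) + x^(9/2)  [11 crossings, <D> = -A^-3 + A^5 + A^9 + A^13, w = +5]
observation: 3 classes among 5 diagrams; unequal V(x) rules out equality


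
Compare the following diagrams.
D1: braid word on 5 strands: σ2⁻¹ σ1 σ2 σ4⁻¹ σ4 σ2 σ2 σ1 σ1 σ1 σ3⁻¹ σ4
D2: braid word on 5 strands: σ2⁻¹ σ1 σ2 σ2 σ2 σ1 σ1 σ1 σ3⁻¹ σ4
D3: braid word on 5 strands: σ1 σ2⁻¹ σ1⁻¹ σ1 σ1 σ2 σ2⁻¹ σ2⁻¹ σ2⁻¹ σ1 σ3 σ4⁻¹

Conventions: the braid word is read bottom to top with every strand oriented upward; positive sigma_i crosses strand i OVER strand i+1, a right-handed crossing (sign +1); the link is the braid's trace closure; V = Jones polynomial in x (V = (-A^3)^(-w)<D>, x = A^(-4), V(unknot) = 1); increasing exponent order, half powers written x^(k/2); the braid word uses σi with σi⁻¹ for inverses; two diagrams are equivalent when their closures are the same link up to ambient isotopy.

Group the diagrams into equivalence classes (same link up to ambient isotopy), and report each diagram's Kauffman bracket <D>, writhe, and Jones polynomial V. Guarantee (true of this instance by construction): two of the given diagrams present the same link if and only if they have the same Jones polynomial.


grouping into links: {D1, D2} | {D3}
V(D1) = x^2 - x^3 + 3x^4 - 3x^5 + 3x^6 - 3x^7 + 2x^8 - x^9  (w +6, c 12, <D> = -A^-18 + 2A^-14 - 3A^-10 + 3A^-6 - 3A^-2 + 3A^2 - A^6 + A^10)
V(D2) = x^2 - x^3 + 3x^4 - 3x^5 + 3x^6 - 3x^7 + 2x^8 - x^9  (w +6, c 10, <D> = -A^-18 + 2A^-14 - 3A^-10 + 3A^-6 - 3A^-2 + 3A^2 - A^6 + A^10)
V(D3) = -x^-3 + 2x^-2 - 2x^-1 + 3 - 2x + 2x^2 - x^3  [12 crossings, <D> = -A^-12 + 2A^-8 - 2A^-4 + 3 - 2A^4 + 2A^8 - A^12, w = 0]
why: 2 classes among 3 diagrams; unequal V(x) rules out equality


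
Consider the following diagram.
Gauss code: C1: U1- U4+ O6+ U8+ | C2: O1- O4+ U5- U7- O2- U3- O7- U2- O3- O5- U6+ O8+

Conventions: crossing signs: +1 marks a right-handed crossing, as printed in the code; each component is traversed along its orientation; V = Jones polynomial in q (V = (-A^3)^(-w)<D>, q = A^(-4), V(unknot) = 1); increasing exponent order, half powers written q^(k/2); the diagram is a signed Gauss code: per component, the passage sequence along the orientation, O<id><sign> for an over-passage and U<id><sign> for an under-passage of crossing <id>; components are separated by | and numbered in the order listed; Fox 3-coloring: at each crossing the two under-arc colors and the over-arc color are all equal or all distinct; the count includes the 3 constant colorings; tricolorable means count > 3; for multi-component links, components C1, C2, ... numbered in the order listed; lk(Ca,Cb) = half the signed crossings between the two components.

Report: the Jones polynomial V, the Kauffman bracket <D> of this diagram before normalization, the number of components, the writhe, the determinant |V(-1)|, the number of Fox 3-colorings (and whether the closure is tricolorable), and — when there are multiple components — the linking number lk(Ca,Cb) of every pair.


Jones polynomial: V(q) = q^(-7/2) - q^(-5/2) + q^(-3/2) - 2q^(-1/2) - q^(3/2)
<D> = -A^-12 - 2A^-4 + 1 - A^4 + A^8; writhe -2
components 2, writhe -2 (8 crossings)
linking number lk(C1,C2) = +1
3-colorings: 9 of 3^8, det 6 — tricolorable
note: span 5 respects span(V) <= c + mu - 1 = 9 for this 2-component diagram


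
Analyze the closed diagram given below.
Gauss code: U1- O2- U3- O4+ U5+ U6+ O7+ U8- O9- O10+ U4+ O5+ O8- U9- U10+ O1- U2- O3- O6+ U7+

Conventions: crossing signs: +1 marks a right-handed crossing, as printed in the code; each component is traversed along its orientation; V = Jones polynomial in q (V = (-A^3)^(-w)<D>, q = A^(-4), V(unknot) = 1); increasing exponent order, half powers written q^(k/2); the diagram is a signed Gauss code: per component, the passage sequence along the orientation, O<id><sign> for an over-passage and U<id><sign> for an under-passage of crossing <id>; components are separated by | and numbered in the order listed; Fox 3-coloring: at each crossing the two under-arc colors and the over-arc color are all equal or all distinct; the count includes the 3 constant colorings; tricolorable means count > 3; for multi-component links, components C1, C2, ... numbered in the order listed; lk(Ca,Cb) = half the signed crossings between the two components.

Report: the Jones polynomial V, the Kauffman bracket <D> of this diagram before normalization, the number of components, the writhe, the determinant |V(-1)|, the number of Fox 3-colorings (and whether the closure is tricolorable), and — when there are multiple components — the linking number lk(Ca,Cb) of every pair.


V = -q^-3 + 2q^-2 - 2q^-1 + 3 - 2q + 2q^2 - q^3
<D> = -A^-12 + 2A^-8 - 2A^-4 + 3 - 2A^4 + 2A^8 - A^12 (w = 0)
1 component over 10 crossings, w = 0
3 Fox colorings among 3^10, |V(-1)| = 13: not tricolorable
why: V spans 6 powers of q: at least 6 crossings in any diagram


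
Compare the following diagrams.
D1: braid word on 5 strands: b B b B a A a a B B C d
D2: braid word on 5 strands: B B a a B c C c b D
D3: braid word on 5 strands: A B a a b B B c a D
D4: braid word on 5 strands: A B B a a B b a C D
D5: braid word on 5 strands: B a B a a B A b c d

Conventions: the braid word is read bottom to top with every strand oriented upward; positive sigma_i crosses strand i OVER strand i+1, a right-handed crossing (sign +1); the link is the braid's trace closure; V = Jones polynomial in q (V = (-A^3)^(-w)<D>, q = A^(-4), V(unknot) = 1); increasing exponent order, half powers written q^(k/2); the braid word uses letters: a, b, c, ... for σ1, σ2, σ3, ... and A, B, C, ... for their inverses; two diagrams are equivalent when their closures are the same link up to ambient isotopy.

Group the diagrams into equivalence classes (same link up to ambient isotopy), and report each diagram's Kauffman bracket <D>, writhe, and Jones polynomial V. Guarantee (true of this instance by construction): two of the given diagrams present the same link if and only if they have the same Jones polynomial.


equivalence classes: {D1, D2, D3, D4, D5}
D1 (bracket A^-8 + 2 + A^8; 12 crossings at w = 0): V = q^-2 + 2 + q^2
V(D2) = q^-2 + 2 + q^2  [10 crossings, <D> = A^-8 + 2 + A^8, w = 0]
V(D3) = q^-2 + 2 + q^2  (w 0, c 10, <D> = A^-8 + 2 + A^8)
V(D4) = q^-2 + 2 + q^2  (w -2, c 10, <D> = A^-14 + 2A^-6 + A^2)
D5 (bracket A^-2 + 2A^6 + A^14; 10 crossings at w = +2): V = q^-2 + 2 + q^2
key observation: all 5 diagrams share one V(q), hence one class


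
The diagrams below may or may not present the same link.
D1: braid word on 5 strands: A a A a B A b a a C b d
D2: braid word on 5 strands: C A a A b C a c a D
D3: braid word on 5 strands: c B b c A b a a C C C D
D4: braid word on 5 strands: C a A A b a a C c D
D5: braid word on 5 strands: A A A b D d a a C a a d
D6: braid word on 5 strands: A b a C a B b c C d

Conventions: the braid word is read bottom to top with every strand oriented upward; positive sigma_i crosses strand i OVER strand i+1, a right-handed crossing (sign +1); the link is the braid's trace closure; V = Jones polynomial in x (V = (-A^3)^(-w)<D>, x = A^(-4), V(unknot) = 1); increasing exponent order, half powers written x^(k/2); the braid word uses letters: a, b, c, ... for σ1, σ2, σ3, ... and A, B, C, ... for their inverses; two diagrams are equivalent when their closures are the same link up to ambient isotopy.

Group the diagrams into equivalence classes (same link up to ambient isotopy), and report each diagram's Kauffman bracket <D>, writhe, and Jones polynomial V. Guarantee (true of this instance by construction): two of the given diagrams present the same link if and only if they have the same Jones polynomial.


classes: {D1, D2, D3, D4, D5, D6}
V(D1) = 1  [12 crossings, <D> = A^6, w = +2]
V(D2) = 1  [10 crossings, <D> = 1, w = 0]
V(D3) = 1  (w 0, c 12, <D> = 1)
V(D4) = 1  (w 0, c 10, <D> = 1)
V(D5) = 1  (w +2, c 12, <D> = A^6)
V(D6) = 1  [10 crossings, <D> = A^6, w = +2]
note: all 6 diagrams share one V(x), hence one class


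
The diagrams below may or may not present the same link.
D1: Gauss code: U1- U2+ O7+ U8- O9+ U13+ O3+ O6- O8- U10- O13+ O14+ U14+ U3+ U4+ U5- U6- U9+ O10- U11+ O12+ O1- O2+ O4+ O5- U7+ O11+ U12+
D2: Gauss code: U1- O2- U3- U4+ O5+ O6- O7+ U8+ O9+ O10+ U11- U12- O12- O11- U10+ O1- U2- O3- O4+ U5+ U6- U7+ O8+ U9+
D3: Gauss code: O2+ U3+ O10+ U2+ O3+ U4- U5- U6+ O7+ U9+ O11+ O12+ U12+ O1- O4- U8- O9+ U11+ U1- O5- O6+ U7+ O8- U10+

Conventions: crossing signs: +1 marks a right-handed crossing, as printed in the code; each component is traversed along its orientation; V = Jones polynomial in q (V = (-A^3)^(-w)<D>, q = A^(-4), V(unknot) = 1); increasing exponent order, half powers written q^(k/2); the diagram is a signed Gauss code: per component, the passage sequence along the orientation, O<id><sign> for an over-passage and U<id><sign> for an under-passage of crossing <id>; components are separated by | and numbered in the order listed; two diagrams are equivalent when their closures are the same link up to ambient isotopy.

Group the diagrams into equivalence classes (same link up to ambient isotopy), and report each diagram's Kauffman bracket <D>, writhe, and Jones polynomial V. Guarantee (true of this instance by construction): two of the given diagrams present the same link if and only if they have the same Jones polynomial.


grouping into links: {D1, D3} | {D2}
V(D1) = q^-1 - 1 + 2q - 3q^2 + 3q^3 - 2q^4 + 2q^5 - q^6  (w +4, c 14, <D> = -A^-12 + 2A^-8 - 2A^-4 + 3 - 3A^4 + 2A^8 - A^12 + A^16)
D2 (bracket 1; 12 crossings at w = 0): V = 1
V(D3) = q^-1 - 1 + 2q - 3q^2 + 3q^3 - 2q^4 + 2q^5 - q^6  [12 crossings, <D> = -A^-12 + 2A^-8 - 2A^-4 + 3 - 3A^4 + 2A^8 - A^12 + A^16, w = +4]
why: V(q) takes 2 values over 3 diagrams, fixing the grouping


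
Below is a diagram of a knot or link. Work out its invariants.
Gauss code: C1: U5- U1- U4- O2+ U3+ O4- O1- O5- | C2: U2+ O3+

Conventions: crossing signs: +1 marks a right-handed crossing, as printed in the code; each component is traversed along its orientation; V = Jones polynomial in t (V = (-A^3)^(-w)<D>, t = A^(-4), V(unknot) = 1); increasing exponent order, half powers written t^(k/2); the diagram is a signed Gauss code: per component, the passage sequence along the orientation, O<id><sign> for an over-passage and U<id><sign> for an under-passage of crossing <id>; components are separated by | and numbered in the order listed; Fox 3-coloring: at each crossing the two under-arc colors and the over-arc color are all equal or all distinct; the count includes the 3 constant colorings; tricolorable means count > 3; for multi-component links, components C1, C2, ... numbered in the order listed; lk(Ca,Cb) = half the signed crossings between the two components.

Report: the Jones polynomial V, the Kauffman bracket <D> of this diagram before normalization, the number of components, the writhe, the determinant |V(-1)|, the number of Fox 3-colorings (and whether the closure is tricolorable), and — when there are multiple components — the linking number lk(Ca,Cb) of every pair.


Jones polynomial: V(t) = -t^(1/2) - t^(5/2)
<D> = A^-13 + A^-5; writhe -1
components 2, writhe -1 (5 crossings)
linking number lk(C1,C2) = +1
3-colorings: 3 of 3^5, det 2 — not tricolorable
note: summing lk over 1 pair gives +1


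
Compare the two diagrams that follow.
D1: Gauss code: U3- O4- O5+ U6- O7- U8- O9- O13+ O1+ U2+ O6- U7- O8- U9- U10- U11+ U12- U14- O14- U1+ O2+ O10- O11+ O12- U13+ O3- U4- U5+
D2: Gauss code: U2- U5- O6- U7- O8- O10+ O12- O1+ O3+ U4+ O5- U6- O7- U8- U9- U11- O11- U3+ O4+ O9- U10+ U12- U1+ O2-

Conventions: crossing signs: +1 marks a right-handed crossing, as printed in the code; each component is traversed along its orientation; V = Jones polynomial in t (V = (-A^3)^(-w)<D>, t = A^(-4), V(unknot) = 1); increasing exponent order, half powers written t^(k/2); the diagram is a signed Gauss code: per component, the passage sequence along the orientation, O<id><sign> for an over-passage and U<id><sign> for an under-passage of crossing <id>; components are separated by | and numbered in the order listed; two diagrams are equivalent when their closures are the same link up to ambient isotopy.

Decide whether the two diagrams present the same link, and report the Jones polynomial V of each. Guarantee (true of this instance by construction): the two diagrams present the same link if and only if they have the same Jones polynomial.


equivalent: yes
D1 (bracket A^-16 - A^-12 + 2A^-8 - 2A^-4 + 2 - 2A^4 + A^8; 14 crossings at w = -4): V = t^-5 - 2t^-4 + 2t^-3 - 2t^-2 + 2t^-1 - 1 + t
V(D2) = t^-5 - 2t^-4 + 2t^-3 - 2t^-2 + 2t^-1 - 1 + t  (w -4, c 12, <D> = A^-16 - A^-12 + 2A^-8 - 2A^-4 + 2 - 2A^4 + A^8)
key observation: one V(t) for all 2 diagrams — one class (guaranteed)


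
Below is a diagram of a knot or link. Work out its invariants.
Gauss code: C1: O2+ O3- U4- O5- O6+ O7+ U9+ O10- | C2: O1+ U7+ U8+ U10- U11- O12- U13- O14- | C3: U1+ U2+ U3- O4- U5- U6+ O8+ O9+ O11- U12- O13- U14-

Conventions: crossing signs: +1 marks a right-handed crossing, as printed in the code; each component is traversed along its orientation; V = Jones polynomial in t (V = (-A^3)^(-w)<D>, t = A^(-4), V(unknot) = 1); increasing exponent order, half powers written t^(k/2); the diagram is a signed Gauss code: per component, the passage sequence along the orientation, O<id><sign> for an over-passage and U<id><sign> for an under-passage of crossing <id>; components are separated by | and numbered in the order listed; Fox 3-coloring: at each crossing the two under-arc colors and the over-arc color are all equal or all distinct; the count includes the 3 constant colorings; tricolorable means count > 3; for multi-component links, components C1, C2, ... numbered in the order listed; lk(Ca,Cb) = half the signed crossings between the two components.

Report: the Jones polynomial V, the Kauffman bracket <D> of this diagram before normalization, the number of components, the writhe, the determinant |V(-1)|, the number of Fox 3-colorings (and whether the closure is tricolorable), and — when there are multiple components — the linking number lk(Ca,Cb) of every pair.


Jones polynomial: V(t) = t^-3 + t^-2 + t^-1 + 1
<D> = A^-6 + A^-2 + A^2 + A^6; writhe -2
components 3, writhe -2 (14 crossings)
linking number lk(C1,C2) = 0
lk(C1,C3): 0
lk(C2,C3) = -1
3-colorings: 9 of 3^14, det 0 — tricolorable
note: |V(-1)| = 0: so tricolorable, since 3 divides 0


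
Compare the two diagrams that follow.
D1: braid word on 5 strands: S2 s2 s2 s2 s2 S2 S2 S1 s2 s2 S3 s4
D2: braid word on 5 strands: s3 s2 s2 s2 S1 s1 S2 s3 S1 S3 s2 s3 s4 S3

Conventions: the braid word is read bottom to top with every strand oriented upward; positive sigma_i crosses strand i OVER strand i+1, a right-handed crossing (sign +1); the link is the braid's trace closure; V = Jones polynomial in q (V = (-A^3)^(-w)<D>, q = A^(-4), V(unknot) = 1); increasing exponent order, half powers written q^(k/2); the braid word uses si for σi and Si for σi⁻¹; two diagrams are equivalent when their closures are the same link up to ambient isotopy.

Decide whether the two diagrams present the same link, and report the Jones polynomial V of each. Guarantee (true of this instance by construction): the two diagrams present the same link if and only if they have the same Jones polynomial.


same link: yes
V(D1) = q + q^3 - q^4  [12 crossings, <D> = -A^-10 + A^-6 + A^2, w = +2]
V(D2) = q + q^3 - q^4  [14 crossings, <D> = -A^-4 + 1 + A^8, w = +4]
insight: from 12 to 14 crossings by R-moves: one link, two diagrams


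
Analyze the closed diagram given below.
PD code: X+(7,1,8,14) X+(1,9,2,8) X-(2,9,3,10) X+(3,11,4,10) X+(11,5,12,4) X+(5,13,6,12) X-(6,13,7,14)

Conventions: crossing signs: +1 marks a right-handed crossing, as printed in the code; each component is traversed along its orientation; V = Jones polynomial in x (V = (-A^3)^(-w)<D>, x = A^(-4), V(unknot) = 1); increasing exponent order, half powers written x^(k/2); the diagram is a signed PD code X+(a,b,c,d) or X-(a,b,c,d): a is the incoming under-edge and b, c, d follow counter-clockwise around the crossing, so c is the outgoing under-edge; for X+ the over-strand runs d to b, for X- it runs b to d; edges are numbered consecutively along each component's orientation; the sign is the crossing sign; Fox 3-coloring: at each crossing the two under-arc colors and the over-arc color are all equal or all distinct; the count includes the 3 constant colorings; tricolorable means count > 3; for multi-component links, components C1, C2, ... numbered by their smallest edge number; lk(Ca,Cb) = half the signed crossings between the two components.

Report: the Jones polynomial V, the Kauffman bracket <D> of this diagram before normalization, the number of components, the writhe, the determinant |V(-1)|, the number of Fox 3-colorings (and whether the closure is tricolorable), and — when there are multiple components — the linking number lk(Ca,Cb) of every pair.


V = x + x^3 - x^4
<D> = A^-7 - A^-3 - A^5 (w = +3)
1 component over 7 crossings, w = +3
9 Fox colorings among 3^7, |V(-1)| = 3: tricolorable
why: w = +3 shifts under R1 moves; the (-A^3)^(-3) factor cancels that in V


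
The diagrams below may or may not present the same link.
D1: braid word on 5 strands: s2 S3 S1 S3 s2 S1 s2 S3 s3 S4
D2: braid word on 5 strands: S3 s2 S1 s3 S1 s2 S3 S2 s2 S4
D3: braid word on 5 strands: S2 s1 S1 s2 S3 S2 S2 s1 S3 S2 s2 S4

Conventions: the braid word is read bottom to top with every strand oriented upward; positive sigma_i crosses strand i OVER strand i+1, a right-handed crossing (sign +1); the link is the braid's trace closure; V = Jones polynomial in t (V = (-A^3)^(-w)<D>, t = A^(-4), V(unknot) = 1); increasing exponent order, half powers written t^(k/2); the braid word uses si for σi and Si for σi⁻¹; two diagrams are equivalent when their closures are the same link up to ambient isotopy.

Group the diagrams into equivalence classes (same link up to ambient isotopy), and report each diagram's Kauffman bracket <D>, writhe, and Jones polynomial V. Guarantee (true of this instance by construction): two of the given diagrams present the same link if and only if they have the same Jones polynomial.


classes: {D1} | {D2} | {D3}
V(D1) = t^-4 - t^-3 + 3t^-2 - 2t^-1 + 4 - 2t + 2t^2 - t^3  [10 crossings, <D> = -A^-18 + 2A^-14 - 2A^-10 + 4A^-6 - 2A^-2 + 3A^2 - A^6 + A^10, w = -2]
D2 (bracket A^-6 + A^-2 + A^2 + A^6; 10 crossings at w = -2): V = t^-3 + t^-2 + t^-1 + 1
V(D3) = t^-5 + 2t^-3 + t^-1  [12 crossings, <D> = A^-8 + 2 + A^8, w = -4]
note: comparing 3 Jones polynomials yields 3 groups


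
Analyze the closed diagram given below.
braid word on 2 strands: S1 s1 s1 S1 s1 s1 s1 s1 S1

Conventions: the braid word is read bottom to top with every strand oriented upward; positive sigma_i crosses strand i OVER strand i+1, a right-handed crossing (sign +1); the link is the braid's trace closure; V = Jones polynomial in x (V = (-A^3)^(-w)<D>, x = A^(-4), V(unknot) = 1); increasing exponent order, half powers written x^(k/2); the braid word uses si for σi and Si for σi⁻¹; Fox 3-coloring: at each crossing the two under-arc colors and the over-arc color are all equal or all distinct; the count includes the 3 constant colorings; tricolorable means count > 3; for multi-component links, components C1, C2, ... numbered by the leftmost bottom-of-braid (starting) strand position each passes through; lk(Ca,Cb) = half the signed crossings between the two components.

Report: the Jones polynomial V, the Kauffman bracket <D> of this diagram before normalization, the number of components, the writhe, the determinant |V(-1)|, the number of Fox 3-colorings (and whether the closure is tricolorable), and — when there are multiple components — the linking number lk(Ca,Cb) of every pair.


V(x) = x + x^3 - x^4
bracket: A^-7 - A^-3 - A^5, w = +3
1 component, writhe +3, over 9 crossings
det 3, colorings 9 of 3^9 — tricolorable
observation: w = +3 shifts under R1 moves; the (-A^3)^(-3) factor cancels that in V


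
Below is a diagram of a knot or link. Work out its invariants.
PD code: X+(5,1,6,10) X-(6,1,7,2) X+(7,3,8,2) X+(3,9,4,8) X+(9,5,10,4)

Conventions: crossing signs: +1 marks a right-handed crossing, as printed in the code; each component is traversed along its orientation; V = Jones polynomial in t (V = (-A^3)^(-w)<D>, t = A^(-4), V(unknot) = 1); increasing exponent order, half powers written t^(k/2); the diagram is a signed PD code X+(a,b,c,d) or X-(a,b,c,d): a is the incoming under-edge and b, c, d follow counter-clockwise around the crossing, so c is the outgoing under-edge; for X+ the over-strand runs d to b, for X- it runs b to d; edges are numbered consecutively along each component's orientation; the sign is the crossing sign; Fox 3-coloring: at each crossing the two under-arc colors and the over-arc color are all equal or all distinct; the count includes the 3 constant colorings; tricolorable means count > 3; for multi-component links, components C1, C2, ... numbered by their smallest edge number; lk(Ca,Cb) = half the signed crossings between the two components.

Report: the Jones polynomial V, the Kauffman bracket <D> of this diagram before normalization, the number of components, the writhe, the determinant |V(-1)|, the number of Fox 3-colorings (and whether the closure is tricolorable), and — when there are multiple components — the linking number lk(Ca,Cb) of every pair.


V = t + t^3 - t^4
<D> = A^-7 - A^-3 - A^5 (w = +3)
1 component over 5 crossings, w = +3
9 Fox colorings among 3^5, |V(-1)| = 3: tricolorable
why: w = +3 shifts under R1 moves; the (-A^3)^(-3) factor cancels that in V


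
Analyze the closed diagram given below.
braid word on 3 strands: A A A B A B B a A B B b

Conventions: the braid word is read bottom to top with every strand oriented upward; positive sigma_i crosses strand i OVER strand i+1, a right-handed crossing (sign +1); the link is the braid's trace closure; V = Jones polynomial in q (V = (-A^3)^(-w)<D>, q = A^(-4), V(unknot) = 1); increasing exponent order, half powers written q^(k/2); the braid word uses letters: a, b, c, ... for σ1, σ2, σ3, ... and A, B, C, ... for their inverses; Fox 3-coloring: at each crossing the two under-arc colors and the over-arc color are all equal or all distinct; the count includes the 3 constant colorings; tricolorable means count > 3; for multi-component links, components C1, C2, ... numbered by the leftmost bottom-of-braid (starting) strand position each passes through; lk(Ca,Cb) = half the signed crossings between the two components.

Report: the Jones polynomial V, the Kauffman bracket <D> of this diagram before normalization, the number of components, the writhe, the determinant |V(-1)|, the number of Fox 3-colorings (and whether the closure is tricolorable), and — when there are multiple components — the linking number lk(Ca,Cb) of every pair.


V = -q^-10 + q^-9 - q^-8 + q^-7 - q^-6 + q^-5 + q^-3
<D> = A^-12 + A^-4 - 1 + A^4 - A^8 + A^12 - A^16 (w = -8)
1 component over 12 crossings, w = -8
3 Fox colorings among 3^12, |V(-1)| = 7: not tricolorable
why: V spans 7 powers of q: at least 7 crossings in any diagram


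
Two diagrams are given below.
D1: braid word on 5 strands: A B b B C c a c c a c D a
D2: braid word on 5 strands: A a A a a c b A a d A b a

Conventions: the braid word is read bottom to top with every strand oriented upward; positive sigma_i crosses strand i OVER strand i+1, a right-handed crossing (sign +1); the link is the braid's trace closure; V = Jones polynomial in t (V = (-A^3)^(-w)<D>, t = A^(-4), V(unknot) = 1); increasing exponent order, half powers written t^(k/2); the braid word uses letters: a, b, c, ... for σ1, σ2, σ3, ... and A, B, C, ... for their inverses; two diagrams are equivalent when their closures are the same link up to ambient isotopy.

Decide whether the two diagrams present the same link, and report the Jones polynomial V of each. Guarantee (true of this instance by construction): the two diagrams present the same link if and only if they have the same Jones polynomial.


equivalent: no
V(D1) = -t^(3/2) - 2t^(7/2) + t^(9/2) - t^(11/2) + t^(13/2)  (w +3, c 13, <D> = -A^-17 + A^-13 - A^-9 + 2A^-5 + A^3)
V(D2) = -t^(1/2) + t^(3/2) - t^(5/2) - t^(9/2)  [13 crossings, <D> = A^-3 + A^5 - A^9 + A^13, w = +5]
key observation: 2 values of V(t) split the 2 diagrams


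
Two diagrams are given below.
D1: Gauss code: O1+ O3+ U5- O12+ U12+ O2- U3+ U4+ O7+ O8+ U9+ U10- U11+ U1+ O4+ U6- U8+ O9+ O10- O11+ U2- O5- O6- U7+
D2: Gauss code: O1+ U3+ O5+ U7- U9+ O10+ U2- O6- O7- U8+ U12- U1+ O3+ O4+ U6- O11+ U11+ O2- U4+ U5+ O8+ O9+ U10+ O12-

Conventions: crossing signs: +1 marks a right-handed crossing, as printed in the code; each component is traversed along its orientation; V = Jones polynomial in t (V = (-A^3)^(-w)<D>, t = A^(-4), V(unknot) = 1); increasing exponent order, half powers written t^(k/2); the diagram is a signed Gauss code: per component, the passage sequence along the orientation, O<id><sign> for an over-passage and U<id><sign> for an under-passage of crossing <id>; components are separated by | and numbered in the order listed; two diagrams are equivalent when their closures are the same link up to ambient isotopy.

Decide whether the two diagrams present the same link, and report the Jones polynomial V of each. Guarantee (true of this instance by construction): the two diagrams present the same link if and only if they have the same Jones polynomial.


equivalent: yes
D1 (bracket -A^-12 + 2A^-8 - 3A^-4 + 4 - 3A^4 + 3A^8 - 2A^12 + A^16; 12 crossings at w = +4): V = t^-1 - 2 + 3t - 3t^2 + 4t^3 - 3t^4 + 2t^5 - t^6
D2 (bracket -A^-12 + 2A^-8 - 3A^-4 + 4 - 3A^4 + 3A^8 - 2A^12 + A^16; 12 crossings at w = +4): V = t^-1 - 2 + 3t - 3t^2 + 4t^3 - 3t^4 + 2t^5 - t^6
key observation: all 2 diagrams share one V(t), hence one class


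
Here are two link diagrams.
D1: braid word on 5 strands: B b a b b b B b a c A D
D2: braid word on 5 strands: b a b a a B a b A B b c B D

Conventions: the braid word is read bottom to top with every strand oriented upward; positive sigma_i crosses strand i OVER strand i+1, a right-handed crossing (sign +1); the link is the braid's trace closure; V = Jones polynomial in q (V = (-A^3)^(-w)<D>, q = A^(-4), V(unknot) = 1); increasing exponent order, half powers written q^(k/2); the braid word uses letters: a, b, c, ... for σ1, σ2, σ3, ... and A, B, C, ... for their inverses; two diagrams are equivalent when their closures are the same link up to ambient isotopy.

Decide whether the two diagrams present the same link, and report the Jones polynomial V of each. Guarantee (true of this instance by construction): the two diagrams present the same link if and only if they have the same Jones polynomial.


same link: no
V(D1) = q + q^3 - q^4  [12 crossings, <D> = -A^-4 + 1 + A^8, w = +4]
V(D2) = q - q^2 + 2q^3 - q^4 + q^5 - q^6  (w +4, c 14, <D> = -A^-12 + A^-8 - A^-4 + 2 - A^4 + A^8)
note: comparing 2 Jones polynomials yields 2 groups


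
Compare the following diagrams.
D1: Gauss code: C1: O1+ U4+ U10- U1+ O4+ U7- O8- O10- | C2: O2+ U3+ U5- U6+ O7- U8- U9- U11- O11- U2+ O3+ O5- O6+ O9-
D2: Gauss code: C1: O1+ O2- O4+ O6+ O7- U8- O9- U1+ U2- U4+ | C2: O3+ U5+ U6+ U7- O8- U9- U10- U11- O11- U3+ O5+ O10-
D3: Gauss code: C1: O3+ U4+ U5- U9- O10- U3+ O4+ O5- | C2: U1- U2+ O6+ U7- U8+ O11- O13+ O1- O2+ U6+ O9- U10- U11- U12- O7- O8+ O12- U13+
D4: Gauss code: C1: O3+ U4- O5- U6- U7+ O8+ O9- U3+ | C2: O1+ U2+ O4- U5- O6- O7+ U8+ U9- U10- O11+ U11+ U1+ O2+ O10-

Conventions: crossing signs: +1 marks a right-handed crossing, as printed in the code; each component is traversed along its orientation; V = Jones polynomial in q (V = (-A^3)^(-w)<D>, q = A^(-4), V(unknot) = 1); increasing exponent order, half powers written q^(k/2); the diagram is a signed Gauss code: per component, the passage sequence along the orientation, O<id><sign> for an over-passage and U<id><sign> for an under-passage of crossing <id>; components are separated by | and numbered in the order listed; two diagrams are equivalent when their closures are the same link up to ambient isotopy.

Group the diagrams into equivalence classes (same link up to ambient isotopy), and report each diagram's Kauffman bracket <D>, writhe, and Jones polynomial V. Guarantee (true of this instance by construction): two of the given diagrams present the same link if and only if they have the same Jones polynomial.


equivalence classes: {D1, D2, D3, D4}
D1 (bracket A^-1 + A^7; 11 crossings at w = -1): V = -q^(-5/2) - q^(-1/2)
V(D2) = -q^(-5/2) - q^(-1/2)  (w -1, c 11, <D> = A^-1 + A^7)
V(D3) = -q^(-5/2) - q^(-1/2)  (w -1, c 13, <D> = A^-1 + A^7)
V(D4) = -q^(-5/2) - q^(-1/2)  [11 crossings, <D> = A^5 + A^13, w = +1]
key observation: one V(q) for all 4 diagrams — one class (guaranteed)
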